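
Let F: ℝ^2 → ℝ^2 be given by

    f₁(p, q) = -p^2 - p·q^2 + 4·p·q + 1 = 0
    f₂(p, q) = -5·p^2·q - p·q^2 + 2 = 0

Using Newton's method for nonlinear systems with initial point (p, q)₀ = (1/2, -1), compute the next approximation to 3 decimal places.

At (1/2, -1): F = (-1.750, 2.750).
Jacobian J = [[-2·p - q^2 + 4·q, -2·p·q + 4·p], [-10·p·q - q^2, -5·p^2 - 2·p·q]].
At the point, J = [[-6.000, 3.000], [4.000, -0.250]] (det J = -10.500).
Solving J·Δ = −F gives Δ = (-0.744, -0.905).
Then the next iterate is (p, q)₁ = (-0.244, -1.905).

(-0.244, -1.905)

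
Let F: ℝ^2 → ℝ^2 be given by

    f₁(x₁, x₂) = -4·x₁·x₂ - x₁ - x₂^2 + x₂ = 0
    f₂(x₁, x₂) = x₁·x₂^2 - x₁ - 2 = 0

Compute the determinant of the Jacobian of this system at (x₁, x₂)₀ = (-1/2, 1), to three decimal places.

5.000

J = [[-4·x₂ - 1, -4·x₁ - 2·x₂ + 1], [x₂^2 - 1, 2·x₁·x₂]].
At the point, J = [[-5.000, 1.000], [0.000, -1.000]].
det J = 5.000.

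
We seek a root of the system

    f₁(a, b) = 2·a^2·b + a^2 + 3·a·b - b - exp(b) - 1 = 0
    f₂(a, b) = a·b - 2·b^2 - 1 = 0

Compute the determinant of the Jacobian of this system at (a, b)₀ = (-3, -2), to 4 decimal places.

J = [[4·a·b + 2·a + 3·b, 2·a^2 + 3·a - exp(b) - 1], [b, a - 4·b]].
At the point, J = [[12.0000, 7.864665], [-2.0000, 5.0000]].
det J = 75.7293.

75.7293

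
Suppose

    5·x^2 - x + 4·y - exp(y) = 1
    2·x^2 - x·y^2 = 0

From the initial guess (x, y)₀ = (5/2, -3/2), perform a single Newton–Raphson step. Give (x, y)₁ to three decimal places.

At (5/2, -3/2): F = (21.52687, 6.875).
Jacobian J = [[10·x - 1, -exp(y) + 4], [4·x - y^2, -2·x·y]].
At the point, J = [[24.000, 3.77687], [7.750, 7.500]] (det J = 150.72926).
Solving J·Δ = −F gives Δ = (-0.899, 0.012).
Then the next iterate is (x, y)₁ = (1.601, -1.488).

(1.601, -1.488)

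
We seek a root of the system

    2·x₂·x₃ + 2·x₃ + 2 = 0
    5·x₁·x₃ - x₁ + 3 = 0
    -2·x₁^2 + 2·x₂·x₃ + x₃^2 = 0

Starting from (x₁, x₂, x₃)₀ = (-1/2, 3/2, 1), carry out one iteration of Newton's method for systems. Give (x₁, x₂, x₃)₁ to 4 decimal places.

At (-1/2, 3/2, 1): F = (7.0000, 1.0000, 3.5000).
Jacobian J = [[0, 2·x₃, 2·x₂ + 2], [5·x₃ - 1, 0, 5·x₁], [-4·x₁, 2·x₃, 2·x₂ + 2·x₃]].
At the point, J = [[0.0000, 2.0000, 5.0000], [4.0000, 0.0000, -2.5000], [2.0000, 2.0000, 5.0000]] (det J = -10.0000).
Solving J·Δ = −F gives Δ = (1.7500, -11.5000, 3.2000).
Then the next iterate is (x₁, x₂, x₃)₁ = (1.2500, -10.0000, 4.2000).

(1.2500, -10.0000, 4.2000)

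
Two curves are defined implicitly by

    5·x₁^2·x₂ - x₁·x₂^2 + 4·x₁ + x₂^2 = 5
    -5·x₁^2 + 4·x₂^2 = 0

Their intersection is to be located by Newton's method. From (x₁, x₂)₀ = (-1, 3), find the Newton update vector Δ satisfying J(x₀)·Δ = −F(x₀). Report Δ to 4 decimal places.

(0.0485, -1.3119)

At (-1, 3): F = (24.0000, 31.0000).
Jacobian J = [[10·x₁·x₂ - x₂^2 + 4, 5·x₁^2 - 2·x₁·x₂ + 2·x₂], [-10·x₁, 8·x₂]].
At the point, J = [[-35.0000, 17.0000], [10.0000, 24.0000]] (det J = -1010.0000).
Solving J·Δ = −F gives Δ = (0.0485, -1.3119).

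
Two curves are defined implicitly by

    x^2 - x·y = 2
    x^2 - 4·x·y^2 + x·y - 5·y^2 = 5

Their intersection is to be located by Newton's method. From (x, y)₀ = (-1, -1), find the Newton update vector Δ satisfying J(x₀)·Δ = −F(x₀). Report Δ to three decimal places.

(-0.333, 1.667)

At (-1, -1): F = (-2.000, -4.000).
Jacobian J = [[2·x - y, -x], [2·x - 4·y^2 + y, -8·x·y + x - 10·y]].
At the point, J = [[-1.000, 1.000], [-7.000, 1.000]] (det J = 6.000).
Solving J·Δ = −F gives Δ = (-0.333, 1.667).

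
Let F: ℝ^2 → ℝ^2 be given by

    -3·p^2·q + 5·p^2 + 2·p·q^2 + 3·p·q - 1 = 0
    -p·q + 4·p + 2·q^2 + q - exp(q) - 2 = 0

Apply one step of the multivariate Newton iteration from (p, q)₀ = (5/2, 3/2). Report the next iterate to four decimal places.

(0.1889, 2.0208)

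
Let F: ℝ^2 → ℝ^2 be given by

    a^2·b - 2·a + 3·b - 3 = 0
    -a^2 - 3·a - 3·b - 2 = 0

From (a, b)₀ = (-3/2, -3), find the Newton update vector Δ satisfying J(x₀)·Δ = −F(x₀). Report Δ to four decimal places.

(-0.0625, 3.0833)

At (-3/2, -3): F = (-15.7500, 9.2500).
Jacobian J = [[2·a·b - 2, a^2 + 3], [-2·a - 3, -3]].
At the point, J = [[7.0000, 5.2500], [0.0000, -3.0000]] (det J = -21.0000).
Solving J·Δ = −F gives Δ = (-0.0625, 3.0833).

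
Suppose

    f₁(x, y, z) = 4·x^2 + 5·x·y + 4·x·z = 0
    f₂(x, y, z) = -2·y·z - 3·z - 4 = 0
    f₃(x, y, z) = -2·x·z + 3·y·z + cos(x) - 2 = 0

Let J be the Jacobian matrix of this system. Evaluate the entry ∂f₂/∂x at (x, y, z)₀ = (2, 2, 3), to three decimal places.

0.000

∂f₂/∂x = 0.
At (2, 2, 3) this is 0.000.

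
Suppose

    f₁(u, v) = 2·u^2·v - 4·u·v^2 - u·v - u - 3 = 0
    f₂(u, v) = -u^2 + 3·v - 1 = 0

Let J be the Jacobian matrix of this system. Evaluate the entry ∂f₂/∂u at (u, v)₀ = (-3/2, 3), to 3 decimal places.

∂f₂/∂u = -2·u.
At (-3/2, 3) this is 3.000.

3.000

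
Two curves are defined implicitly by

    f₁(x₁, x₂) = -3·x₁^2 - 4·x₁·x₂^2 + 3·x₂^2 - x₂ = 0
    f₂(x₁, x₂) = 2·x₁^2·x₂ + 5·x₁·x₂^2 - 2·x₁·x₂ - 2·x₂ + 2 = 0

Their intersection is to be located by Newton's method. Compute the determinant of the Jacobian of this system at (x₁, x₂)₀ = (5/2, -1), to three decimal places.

409.500

J = [[-6·x₁ - 4·x₂^2, -8·x₁·x₂ + 6·x₂ - 1], [4·x₁·x₂ + 5·x₂^2 - 2·x₂, 2·x₁^2 + 10·x₁·x₂ - 2·x₁ - 2]].
At the point, J = [[-19.000, 13.000], [-3.000, -19.500]].
det J = 409.500.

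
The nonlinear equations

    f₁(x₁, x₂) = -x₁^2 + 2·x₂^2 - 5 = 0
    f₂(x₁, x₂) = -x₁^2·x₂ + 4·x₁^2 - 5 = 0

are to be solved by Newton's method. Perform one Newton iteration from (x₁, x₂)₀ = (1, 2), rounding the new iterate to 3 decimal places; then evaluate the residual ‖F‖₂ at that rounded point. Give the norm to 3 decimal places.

1.319

At (1, 2): F = (2.000, -3.000).
Jacobian J = [[-2·x₁, 4·x₂], [-2·x₁·x₂ + 8·x₁, -x₁^2]].
At the point, J = [[-2.000, 8.000], [4.000, -1.000]] (det J = -30.000).
Solving J·Δ = −F gives Δ = (0.733, -0.067).
Then the next iterate is (x₁, x₂)₁ = (1.733, 1.933).
Re-evaluating at (1.733, 1.933): F = (-0.53031, 1.20780), so ‖F‖₂ = 1.319.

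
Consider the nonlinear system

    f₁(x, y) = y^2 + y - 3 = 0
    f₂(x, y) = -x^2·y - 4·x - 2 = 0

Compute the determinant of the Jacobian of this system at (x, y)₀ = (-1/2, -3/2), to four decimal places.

J = [[0, 2·y + 1], [-2·x·y - 4, -x^2]].
At the point, J = [[0.0000, -2.0000], [-5.5000, -0.2500]].
det J = -11.0000.

-11.0000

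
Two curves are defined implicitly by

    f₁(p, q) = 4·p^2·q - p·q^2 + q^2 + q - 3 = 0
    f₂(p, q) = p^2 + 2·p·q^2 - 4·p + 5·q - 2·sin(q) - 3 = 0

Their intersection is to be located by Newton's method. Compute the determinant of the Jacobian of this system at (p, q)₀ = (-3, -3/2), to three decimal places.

J = [[8·p·q - q^2, 4·p^2 - 2·p·q + 2·q + 1], [2·p + 2·q^2 - 4, 4·p·q - 2·cos(q) + 5]].
At the point, J = [[33.750, 25.000], [-5.500, 22.85853]].
det J = 908.975.

908.975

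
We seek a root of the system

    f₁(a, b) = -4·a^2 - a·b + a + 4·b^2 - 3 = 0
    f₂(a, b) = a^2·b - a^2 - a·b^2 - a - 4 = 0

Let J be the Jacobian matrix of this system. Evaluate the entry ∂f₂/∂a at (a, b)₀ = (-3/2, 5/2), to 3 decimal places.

-11.750

∂f₂/∂a = 2·a·b - 2·a - b^2 - 1.
At (-3/2, 5/2) this is -11.750.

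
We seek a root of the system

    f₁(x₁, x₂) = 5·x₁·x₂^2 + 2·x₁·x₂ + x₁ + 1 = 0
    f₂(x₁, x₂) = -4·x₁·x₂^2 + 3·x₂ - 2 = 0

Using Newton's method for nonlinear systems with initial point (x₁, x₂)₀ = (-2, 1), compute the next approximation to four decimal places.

(-0.7679, 0.7857)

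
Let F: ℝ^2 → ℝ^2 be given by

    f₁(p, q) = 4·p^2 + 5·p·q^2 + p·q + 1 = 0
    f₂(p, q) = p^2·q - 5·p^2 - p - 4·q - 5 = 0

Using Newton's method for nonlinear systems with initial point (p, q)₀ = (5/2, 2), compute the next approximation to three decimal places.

(0.381, 2.152)

At (5/2, 2): F = (81.000, -34.250).
Jacobian J = [[8·p + 5·q^2 + q, 10·p·q + p], [2·p·q - 10·p - 1, p^2 - 4]].
At the point, J = [[42.000, 52.500], [-16.000, 2.250]] (det J = 934.500).
Solving J·Δ = −F gives Δ = (-2.119, 0.152).
Then the next iterate is (p, q)₁ = (0.381, 2.152).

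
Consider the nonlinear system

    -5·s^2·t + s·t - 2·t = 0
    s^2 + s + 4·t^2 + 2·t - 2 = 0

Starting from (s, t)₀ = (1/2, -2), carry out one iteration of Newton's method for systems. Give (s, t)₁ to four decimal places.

At (1/2, -2): F = (5.5000, 10.7500).
Jacobian J = [[-10·s·t + t, -5·s^2 + s - 2], [2·s + 1, 8·t + 2]].
At the point, J = [[8.0000, -2.7500], [2.0000, -14.0000]] (det J = -106.5000).
Solving J·Δ = −F gives Δ = (-0.4454, 0.7042).
Then the next iterate is (s, t)₁ = (0.0546, -1.2958).

(0.0546, -1.2958)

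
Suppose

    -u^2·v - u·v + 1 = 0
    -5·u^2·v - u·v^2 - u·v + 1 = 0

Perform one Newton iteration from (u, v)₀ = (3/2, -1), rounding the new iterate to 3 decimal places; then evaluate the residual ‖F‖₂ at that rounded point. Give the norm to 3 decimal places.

2.930

At (3/2, -1): F = (4.750, 12.250).
Jacobian J = [[-2·u·v - v, -u^2 - u], [-10·u·v - v^2 - v, -5·u^2 - 2·u·v - u]].
At the point, J = [[4.000, -3.750], [15.000, -9.750]] (det J = 17.250).
Solving J·Δ = −F gives Δ = (0.022, 1.290).
Then the next iterate is (u, v)₁ = (1.522, 0.290).
Re-evaluating at (1.522, 0.290): F = (-0.11316, -2.92828), so ‖F‖₂ = 2.930.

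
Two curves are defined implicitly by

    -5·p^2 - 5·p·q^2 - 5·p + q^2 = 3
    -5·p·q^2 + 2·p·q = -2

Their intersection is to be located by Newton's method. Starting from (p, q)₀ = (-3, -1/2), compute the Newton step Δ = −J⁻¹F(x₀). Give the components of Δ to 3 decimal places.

(1.401, 0.267)

At (-3, -1/2): F = (-29.000, 8.750).
Jacobian J = [[-10·p - 5·q^2 - 5, -10·p·q + 2·q], [-5·q^2 + 2·q, -10·p·q + 2·p]].
At the point, J = [[23.750, -16.000], [-2.250, -21.000]] (det J = -534.750).
Solving J·Δ = −F gives Δ = (1.401, 0.267).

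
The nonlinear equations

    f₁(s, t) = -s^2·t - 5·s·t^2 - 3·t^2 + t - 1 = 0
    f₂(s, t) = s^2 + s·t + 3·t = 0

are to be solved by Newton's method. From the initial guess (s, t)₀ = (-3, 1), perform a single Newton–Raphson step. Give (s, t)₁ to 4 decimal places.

At (-3, 1): F = (3.0000, 9.0000).
Jacobian J = [[-2·s·t - 5·t^2, -s^2 - 10·s·t - 6·t + 1], [2·s + t, s + 3]].
At the point, J = [[1.0000, 16.0000], [-5.0000, 0.0000]] (det J = 80.0000).
Solving J·Δ = −F gives Δ = (1.8000, -0.3000).
Then the next iterate is (s, t)₁ = (-1.2000, 0.7000).

(-1.2000, 0.7000)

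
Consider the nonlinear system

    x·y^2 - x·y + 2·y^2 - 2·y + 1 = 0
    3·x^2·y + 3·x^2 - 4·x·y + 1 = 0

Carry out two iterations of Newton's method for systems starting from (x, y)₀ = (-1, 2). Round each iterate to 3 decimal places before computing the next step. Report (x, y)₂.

(-0.517, -0.269)

At (-1, 2): F = (3.000, 18.000).
Jacobian J = [[y^2 - y, 2·x·y - x + 4·y - 2], [6·x·y + 6·x - 4·y, 3·x^2 - 4·x]].
At the point, J = [[2.000, 3.000], [-26.000, 7.000]] (det J = 92.000).
Solving J·Δ = −F gives Δ = (0.359, -1.239).
Then the next iterate is (x, y)₁ = (-0.641, 0.761).
Round to (-0.641, 0.761) and repeat: F = (0.75283, 5.12189), J = [[-0.18188, 0.70940], [-9.81681, 3.79664]].
Δ = (0.124, -1.030), so (x, y)₂ = (-0.517, -0.269).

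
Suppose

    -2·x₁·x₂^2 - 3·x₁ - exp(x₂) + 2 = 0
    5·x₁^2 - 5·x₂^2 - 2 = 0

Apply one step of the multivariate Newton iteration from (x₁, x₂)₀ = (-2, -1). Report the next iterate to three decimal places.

(-0.964, -0.229)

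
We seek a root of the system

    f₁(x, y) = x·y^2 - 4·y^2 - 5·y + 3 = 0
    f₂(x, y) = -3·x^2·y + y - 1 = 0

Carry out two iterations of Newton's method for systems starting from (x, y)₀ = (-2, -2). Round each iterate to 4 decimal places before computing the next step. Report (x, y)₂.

(-0.9032, -1.4631)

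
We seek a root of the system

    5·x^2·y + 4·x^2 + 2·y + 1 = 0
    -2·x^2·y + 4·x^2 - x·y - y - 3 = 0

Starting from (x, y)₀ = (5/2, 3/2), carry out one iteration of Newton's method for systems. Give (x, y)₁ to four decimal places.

(1.3928, 1.1328)

At (5/2, 3/2): F = (75.8750, -2.0000).
Jacobian J = [[10·x·y + 8·x, 5·x^2 + 2], [-4·x·y + 8·x - y, -2·x^2 - x - 1]].
At the point, J = [[57.5000, 33.2500], [3.5000, -16.0000]] (det J = -1036.3750).
Solving J·Δ = −F gives Δ = (-1.1072, -0.3672).
Then the next iterate is (x, y)₁ = (1.3928, 1.1328).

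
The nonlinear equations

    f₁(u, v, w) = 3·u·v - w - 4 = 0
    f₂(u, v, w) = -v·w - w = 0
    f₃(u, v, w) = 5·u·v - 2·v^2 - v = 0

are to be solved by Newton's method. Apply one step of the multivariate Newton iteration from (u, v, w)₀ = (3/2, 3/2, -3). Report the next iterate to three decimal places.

At (3/2, 3/2, -3): F = (5.750, 7.500, 5.250).
Jacobian J = [[3·v, 3·u, -1], [0, -w, -v - 1], [5·v, 5·u - 4·v - 1, 0]].
At the point, J = [[4.500, 4.500, -1.000], [0.000, 3.000, -2.500], [7.500, 0.500, 0.000]] (det J = -56.250).
Solving J·Δ = −F gives Δ = (-0.709, 0.133, 3.160).
Then the next iterate is (u, v, w)₁ = (0.791, 1.633, 0.160).

(0.791, 1.633, 0.160)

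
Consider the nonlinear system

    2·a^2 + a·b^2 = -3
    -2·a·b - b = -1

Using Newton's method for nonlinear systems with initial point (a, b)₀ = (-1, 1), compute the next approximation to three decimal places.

At (-1, 1): F = (4.000, 2.000).
Jacobian J = [[4·a + b^2, 2·a·b], [-2·b, -2·a - 1]].
At the point, J = [[-3.000, -2.000], [-2.000, 1.000]] (det J = -7.000).
Solving J·Δ = −F gives Δ = (1.143, 0.286).
Then the next iterate is (a, b)₁ = (0.143, 1.286).

(0.143, 1.286)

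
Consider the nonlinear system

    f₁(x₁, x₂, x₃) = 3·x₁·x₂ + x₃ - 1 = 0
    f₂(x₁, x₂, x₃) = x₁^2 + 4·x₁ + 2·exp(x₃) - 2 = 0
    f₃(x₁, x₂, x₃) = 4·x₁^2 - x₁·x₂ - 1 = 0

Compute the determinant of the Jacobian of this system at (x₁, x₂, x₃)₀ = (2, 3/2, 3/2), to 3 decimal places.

J = [[3·x₂, 3·x₁, 1], [2·x₁ + 4, 0, 2·exp(x₃)], [8·x₁ - x₂, -x₁, 0]].
At the point, J = [[4.500, 6.000, 1.000], [8.000, 0.000, 8.96338], [14.500, -2.000, 0.000]].
det J = 844.484.

844.484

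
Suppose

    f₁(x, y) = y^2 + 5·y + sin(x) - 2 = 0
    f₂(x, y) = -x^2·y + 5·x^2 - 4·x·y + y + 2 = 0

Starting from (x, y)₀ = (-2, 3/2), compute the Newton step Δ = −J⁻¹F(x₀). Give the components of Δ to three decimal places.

At (-2, 3/2): F = (6.84070, 29.500).
Jacobian J = [[cos(x), 2·y + 5], [-2·x·y + 10·x - 4·y, -x^2 - 4·x + 1]].
At the point, J = [[-0.41615, 8.000], [-20.000, 5.000]] (det J = 157.91927).
Solving J·Δ = −F gives Δ = (1.278, -0.789).

(1.278, -0.789)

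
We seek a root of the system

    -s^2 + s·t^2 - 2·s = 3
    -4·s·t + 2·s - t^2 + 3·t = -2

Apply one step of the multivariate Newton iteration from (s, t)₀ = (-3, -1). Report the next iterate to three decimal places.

(-2.327, -0.061)

At (-3, -1): F = (-9.000, -20.000).
Jacobian J = [[-2·s + t^2 - 2, 2·s·t], [-4·t + 2, -4·s - 2·t + 3]].
At the point, J = [[5.000, 6.000], [6.000, 17.000]] (det J = 49.000).
Solving J·Δ = −F gives Δ = (0.673, 0.939).
Then the next iterate is (s, t)₁ = (-2.327, -0.061).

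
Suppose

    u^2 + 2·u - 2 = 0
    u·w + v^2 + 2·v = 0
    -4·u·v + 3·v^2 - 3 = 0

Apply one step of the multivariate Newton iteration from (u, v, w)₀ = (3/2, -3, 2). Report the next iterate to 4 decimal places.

(0.8500, -1.5750, 2.6667)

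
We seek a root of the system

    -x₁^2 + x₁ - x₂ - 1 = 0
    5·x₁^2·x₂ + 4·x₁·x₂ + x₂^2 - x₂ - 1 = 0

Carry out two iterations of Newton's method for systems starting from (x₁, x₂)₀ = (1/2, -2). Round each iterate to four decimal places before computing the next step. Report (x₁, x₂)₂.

(0.1405, -0.8554)

At (1/2, -2): F = (1.2500, -1.5000).
Jacobian J = [[-2·x₁ + 1, -1], [10·x₁·x₂ + 4·x₂, 5·x₁^2 + 4·x₁ + 2·x₂ - 1]].
At the point, J = [[0.0000, -1.0000], [-18.0000, -1.7500]] (det J = -18.0000).
Solving J·Δ = −F gives Δ = (-0.2049, 1.2500).
Then the next iterate is (x₁, x₂)₁ = (0.2951, -0.7500).
Round to (0.2951, -0.7500) and repeat: F = (-0.041984, -0.899365), J = [[0.4098, -1.0000], [-5.213250, -0.884180]].
Δ = (-0.1546, -0.1054), so (x₁, x₂)₂ = (0.1405, -0.8554).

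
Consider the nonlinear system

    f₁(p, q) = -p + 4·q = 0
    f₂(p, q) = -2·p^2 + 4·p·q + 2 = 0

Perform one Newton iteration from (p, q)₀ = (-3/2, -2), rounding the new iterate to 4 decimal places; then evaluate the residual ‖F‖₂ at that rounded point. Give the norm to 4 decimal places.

At (-3/2, -2): F = (-6.5000, 9.5000).
Jacobian J = [[-1, 4], [-4·p + 4·q, 4·p]].
At the point, J = [[-1.0000, 4.0000], [-2.0000, -6.0000]] (det J = 14.0000).
Solving J·Δ = −F gives Δ = (-0.0714, 1.6071).
Then the next iterate is (p, q)₁ = (-1.5714, -0.3929).
Re-evaluating at (-1.5714, -0.3929): F = (-0.0002, -0.468984), so ‖F‖₂ = 0.4690.

0.4690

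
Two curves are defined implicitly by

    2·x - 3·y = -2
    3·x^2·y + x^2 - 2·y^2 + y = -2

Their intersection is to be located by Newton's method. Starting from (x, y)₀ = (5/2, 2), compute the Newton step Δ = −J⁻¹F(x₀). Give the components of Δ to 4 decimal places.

(-1.0195, -0.3463)

At (5/2, 2): F = (1.0000, 39.7500).
Jacobian J = [[2, -3], [6·x·y + 2·x, 3·x^2 - 4·y + 1]].
At the point, J = [[2.0000, -3.0000], [35.0000, 11.7500]] (det J = 128.5000).
Solving J·Δ = −F gives Δ = (-1.0195, -0.3463).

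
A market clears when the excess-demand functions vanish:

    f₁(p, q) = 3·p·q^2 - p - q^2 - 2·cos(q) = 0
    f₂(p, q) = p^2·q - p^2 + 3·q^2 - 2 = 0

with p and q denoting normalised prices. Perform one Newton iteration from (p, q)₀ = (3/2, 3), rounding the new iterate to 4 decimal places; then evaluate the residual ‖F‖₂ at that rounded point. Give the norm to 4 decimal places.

9.2728

At (3/2, 3): F = (31.979985, 29.5000).
Jacobian J = [[3·q^2 - 1, 6·p·q - 2·q + 2·sin(q)], [2·p·q - 2·p, p^2 + 6·q]].
At the point, J = [[26.0000, 21.282240], [6.0000, 20.2500]] (det J = 398.806560).
Solving J·Δ = −F gives Δ = (-0.0496, -1.4421).
Then the next iterate is (p, q)₁ = (1.4504, 1.5579).
Re-evaluating at (1.4504, 1.5579): F = (6.657346, 6.454789), so ‖F‖₂ = 9.2728.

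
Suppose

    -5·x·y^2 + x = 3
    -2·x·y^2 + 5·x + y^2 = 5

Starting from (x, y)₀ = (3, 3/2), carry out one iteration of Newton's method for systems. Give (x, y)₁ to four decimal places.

(0.4468, 1.3316)

At (3, 3/2): F = (-33.7500, -1.2500).
Jacobian J = [[-5·y^2 + 1, -10·x·y], [-2·y^2 + 5, -4·x·y + 2·y]].
At the point, J = [[-10.2500, -45.0000], [0.5000, -15.0000]] (det J = 176.2500).
Solving J·Δ = −F gives Δ = (-2.5532, -0.1684).
Then the next iterate is (x, y)₁ = (0.4468, 1.3316).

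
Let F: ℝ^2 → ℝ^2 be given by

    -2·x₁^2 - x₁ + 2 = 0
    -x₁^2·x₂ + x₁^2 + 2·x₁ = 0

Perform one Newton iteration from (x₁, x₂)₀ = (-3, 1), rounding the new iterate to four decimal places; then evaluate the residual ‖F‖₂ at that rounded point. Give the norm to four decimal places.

3.6190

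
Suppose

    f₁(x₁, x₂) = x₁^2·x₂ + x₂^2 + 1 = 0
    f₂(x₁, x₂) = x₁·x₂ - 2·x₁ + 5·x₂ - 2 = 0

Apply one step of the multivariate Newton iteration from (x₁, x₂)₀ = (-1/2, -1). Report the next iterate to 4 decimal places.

(-2.8333, -1.3333)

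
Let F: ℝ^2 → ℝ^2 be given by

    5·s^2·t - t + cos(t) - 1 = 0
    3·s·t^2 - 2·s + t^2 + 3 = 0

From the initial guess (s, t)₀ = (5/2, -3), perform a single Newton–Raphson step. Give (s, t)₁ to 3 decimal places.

At (5/2, -3): F = (-92.73999, 74.500).
Jacobian J = [[10·s·t, 5·s^2 - sin(t) - 1], [3·t^2 - 2, 6·s·t + 2·t]].
At the point, J = [[-75.000, 30.39112], [25.000, -51.000]] (det J = 3065.22200).
Solving J·Δ = −F gives Δ = (-0.804, 1.066).
Then the next iterate is (s, t)₁ = (1.696, -1.934).

(1.696, -1.934)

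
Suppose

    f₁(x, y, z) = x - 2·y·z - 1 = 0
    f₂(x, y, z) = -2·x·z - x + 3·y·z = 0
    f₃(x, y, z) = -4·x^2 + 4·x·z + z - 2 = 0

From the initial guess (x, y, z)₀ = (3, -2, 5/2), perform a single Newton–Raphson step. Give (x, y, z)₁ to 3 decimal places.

(1.400, -0.960, 1.200)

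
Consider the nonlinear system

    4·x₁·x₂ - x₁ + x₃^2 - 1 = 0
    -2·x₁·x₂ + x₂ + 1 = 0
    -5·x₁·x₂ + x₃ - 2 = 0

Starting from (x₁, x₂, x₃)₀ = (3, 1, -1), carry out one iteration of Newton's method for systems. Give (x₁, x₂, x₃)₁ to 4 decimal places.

At (3, 1, -1): F = (9.0000, -4.0000, -18.0000).
Jacobian J = [[4·x₂ - 1, 4·x₁, 2·x₃], [-2·x₂, -2·x₁ + 1, 0], [-5·x₂, -5·x₁, 1]].
At the point, J = [[3.0000, 12.0000, -2.0000], [-2.0000, -5.0000, 0.0000], [-5.0000, -15.0000, 1.0000]] (det J = -1.0000).
Solving J·Δ = −F gives Δ = (63.0000, -26.0000, -57.0000).
Then the next iterate is (x₁, x₂, x₃)₁ = (66.0000, -25.0000, -58.0000).

(66.0000, -25.0000, -58.0000)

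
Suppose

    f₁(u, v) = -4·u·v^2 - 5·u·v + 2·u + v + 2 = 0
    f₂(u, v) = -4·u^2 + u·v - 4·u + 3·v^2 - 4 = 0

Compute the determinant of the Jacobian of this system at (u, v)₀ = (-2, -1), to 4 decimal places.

31.0000

J = [[-4·v^2 - 5·v + 2, -8·u·v - 5·u + 1], [-8·u + v - 4, u + 6·v]].
At the point, J = [[3.0000, -5.0000], [11.0000, -8.0000]].
det J = 31.0000.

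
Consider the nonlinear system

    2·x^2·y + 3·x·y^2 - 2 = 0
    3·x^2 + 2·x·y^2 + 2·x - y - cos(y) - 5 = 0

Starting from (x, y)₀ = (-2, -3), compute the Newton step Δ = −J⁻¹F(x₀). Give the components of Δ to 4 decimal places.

(0.6786, 1.0316)

At (-2, -3): F = (-80.0000, -29.010008).
Jacobian J = [[4·x·y + 3·y^2, 2·x^2 + 6·x·y], [6·x + 2·y^2 + 2, 4·x·y + sin(y) - 1]].
At the point, J = [[51.0000, 44.0000], [8.0000, 22.858880]] (det J = 813.802880).
Solving J·Δ = −F gives Δ = (0.6786, 1.0316).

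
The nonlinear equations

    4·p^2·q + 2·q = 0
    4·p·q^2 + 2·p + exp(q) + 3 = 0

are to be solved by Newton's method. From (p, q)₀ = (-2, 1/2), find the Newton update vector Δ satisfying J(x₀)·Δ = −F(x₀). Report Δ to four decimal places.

At (-2, 1/2): F = (9.0000, -1.351279).
Jacobian J = [[8·p·q, 4·p^2 + 2], [4·q^2 + 2, 8·p·q + exp(q)]].
At the point, J = [[-8.0000, 18.0000], [3.0000, -6.351279]] (det J = -3.189770).
Solving J·Δ = −F gives Δ = (-10.2949, -5.0755).

(-10.2949, -5.0755)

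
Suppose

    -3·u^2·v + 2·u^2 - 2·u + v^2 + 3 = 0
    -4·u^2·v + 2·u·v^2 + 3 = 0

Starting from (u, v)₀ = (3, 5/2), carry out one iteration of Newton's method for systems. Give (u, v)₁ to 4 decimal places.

At (3, 5/2): F = (-46.2500, -49.5000).
Jacobian J = [[-6·u·v + 4·u - 2, -3·u^2 + 2·v], [-8·u·v + 2·v^2, -4·u^2 + 4·u·v]].
At the point, J = [[-35.0000, -22.0000], [-47.5000, -6.0000]] (det J = -835.0000).
Solving J·Δ = −F gives Δ = (-0.9719, -0.5561).
Then the next iterate is (u, v)₁ = (2.0281, 1.9439).

(2.0281, 1.9439)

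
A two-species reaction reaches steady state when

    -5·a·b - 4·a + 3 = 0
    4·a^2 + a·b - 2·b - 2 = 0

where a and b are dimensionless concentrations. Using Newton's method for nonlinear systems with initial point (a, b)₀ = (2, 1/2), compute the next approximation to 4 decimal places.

At (2, 1/2): F = (-10.0000, 14.0000).
Jacobian J = [[-5·b - 4, -5·a], [8·a + b, a - 2]].
At the point, J = [[-6.5000, -10.0000], [16.5000, 0.0000]] (det J = 165.0000).
Solving J·Δ = −F gives Δ = (-0.8485, -0.4485).
Then the next iterate is (a, b)₁ = (1.1515, 0.0515).

(1.1515, 0.0515)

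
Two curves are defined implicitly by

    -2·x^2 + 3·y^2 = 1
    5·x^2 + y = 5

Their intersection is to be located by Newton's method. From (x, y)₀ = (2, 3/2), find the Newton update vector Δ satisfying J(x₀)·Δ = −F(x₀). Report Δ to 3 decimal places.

(-0.802, -0.463)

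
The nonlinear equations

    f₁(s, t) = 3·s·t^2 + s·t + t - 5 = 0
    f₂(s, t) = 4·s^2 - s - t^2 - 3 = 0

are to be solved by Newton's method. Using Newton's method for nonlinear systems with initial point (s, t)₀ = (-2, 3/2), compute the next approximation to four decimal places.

(-1.1308, 0.8248)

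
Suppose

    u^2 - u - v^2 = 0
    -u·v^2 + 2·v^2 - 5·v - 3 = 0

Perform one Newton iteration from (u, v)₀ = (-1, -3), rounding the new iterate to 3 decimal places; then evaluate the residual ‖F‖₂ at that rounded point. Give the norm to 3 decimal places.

10.525

At (-1, -3): F = (-7.000, 39.000).
Jacobian J = [[2·u - 1, -2·v], [-v^2, -2·u·v + 4·v - 5]].
At the point, J = [[-3.000, 6.000], [-9.000, -23.000]] (det J = 123.000).
Solving J·Δ = −F gives Δ = (0.593, 1.463).
Then the next iterate is (u, v)₁ = (-0.407, -1.537).
Re-evaluating at (-0.407, -1.537): F = (-1.78972, 10.37122), so ‖F‖₂ = 10.525.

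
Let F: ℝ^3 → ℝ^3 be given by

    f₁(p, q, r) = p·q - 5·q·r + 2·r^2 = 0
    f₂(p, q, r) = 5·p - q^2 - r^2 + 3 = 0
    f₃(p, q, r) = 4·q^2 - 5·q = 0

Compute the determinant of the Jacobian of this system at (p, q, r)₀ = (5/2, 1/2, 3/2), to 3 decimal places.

-19.000

J = [[q, p - 5·r, -5·q + 4·r], [5, -2·q, -2·r], [0, 8·q - 5, 0]].
At the point, J = [[0.500, -5.000, 3.500], [5.000, -1.000, -3.000], [0.000, -1.000, 0.000]].
det J = -19.000.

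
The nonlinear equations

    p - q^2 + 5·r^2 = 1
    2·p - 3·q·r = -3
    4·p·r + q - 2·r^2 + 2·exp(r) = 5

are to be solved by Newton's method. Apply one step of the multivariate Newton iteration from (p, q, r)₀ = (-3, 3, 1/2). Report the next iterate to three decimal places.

(2.746, 2.446, 1.036)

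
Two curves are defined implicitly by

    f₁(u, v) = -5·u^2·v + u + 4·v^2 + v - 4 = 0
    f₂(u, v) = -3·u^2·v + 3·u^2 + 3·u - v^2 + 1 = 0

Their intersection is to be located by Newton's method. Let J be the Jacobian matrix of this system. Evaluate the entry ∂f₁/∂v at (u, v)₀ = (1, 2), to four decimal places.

∂f₁/∂v = -5·u^2 + 8·v + 1.
At (1, 2) this is 12.0000.

12.0000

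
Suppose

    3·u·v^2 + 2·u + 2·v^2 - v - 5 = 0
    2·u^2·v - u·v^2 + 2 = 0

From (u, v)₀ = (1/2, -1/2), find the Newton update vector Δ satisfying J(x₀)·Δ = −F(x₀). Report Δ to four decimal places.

(1.6304, 0.4130)

At (1/2, -1/2): F = (-2.6250, 1.6250).
Jacobian J = [[3·v^2 + 2, 6·u·v + 4·v - 1], [4·u·v - v^2, 2·u^2 - 2·u·v]].
At the point, J = [[2.7500, -4.5000], [-1.2500, 1.0000]] (det J = -2.8750).
Solving J·Δ = −F gives Δ = (1.6304, 0.4130).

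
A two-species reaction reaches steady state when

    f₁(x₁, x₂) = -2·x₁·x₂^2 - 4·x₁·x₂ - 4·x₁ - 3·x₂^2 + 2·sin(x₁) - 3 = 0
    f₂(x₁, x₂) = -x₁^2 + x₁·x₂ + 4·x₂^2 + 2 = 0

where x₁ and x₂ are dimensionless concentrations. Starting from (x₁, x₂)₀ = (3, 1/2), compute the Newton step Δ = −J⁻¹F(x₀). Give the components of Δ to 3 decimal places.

At (3, 1/2): F = (-22.96776, -4.500).
Jacobian J = [[-2·x₂^2 - 4·x₂ + 2·cos(x₁) - 4, -4·x₁·x₂ - 4·x₁ - 6·x₂], [-2·x₁ + x₂, x₁ + 8·x₂]].
At the point, J = [[-8.47998, -21.000], [-5.500, 7.000]] (det J = -174.85989).
Solving J·Δ = −F gives Δ = (-1.460, -0.504).

(-1.460, -0.504)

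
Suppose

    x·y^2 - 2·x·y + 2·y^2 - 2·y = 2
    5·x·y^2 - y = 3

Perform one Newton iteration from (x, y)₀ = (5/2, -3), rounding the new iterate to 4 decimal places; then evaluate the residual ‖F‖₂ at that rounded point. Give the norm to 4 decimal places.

4.6808

At (5/2, -3): F = (59.5000, 112.5000).
Jacobian J = [[y^2 - 2·y, 2·x·y - 2·x + 4·y - 2], [5·y^2, 10·x·y - 1]].
At the point, J = [[15.0000, -34.0000], [45.0000, -76.0000]] (det J = 390.0000).
Solving J·Δ = −F gives Δ = (1.7872, 2.5385).
Then the next iterate is (x, y)₁ = (4.2872, -0.4615).
Re-evaluating at (4.2872, -0.4615): F = (4.219148, 2.026988), so ‖F‖₂ = 4.6808.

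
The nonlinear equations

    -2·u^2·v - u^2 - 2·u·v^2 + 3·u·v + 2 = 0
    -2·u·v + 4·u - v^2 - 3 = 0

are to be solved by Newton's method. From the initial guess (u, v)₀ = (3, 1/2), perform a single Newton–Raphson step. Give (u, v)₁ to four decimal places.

(1.5471, 0.6988)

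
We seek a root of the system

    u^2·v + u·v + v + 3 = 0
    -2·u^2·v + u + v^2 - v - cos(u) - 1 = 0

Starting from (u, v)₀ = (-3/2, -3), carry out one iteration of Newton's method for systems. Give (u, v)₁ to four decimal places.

(-1.8800, -0.4115)

At (-3/2, -3): F = (-2.2500, 22.929263).
Jacobian J = [[2·u·v + v, u^2 + u + 1], [-4·u·v + sin(u) + 1, -2·u^2 + 2·v - 1]].
At the point, J = [[6.0000, 1.7500], [-17.997495, -11.5000]] (det J = -37.504384).
Solving J·Δ = −F gives Δ = (-0.3800, 2.5885).
Then the next iterate is (u, v)₁ = (-1.8800, -0.4115).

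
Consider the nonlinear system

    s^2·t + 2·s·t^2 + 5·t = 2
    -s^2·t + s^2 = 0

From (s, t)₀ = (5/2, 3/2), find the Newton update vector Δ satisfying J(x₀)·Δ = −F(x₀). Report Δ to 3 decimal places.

(-8.667, 2.967)

At (5/2, 3/2): F = (26.125, -3.125).
Jacobian J = [[2·s·t + 2·t^2, s^2 + 4·s·t + 5], [-2·s·t + 2·s, -s^2]].
At the point, J = [[12.000, 26.250], [-2.500, -6.250]] (det J = -9.375).
Solving J·Δ = −F gives Δ = (-8.667, 2.967).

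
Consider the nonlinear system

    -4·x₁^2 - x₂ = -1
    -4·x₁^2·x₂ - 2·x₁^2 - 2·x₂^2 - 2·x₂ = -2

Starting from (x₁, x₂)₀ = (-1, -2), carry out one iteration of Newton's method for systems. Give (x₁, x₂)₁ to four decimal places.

(-1.5000, -7.0000)

At (-1, -2): F = (-1.0000, 4.0000).
Jacobian J = [[-8·x₁, -1], [-8·x₁·x₂ - 4·x₁, -4·x₁^2 - 4·x₂ - 2]].
At the point, J = [[8.0000, -1.0000], [-12.0000, 2.0000]] (det J = 4.0000).
Solving J·Δ = −F gives Δ = (-0.5000, -5.0000).
Then the next iterate is (x₁, x₂)₁ = (-1.5000, -7.0000).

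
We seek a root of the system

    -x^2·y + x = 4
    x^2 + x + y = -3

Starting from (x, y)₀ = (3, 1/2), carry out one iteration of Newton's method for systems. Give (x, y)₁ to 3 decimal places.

At (3, 1/2): F = (-5.500, 15.500).
Jacobian J = [[-2·x·y + 1, -x^2], [2·x + 1, 1]].
At the point, J = [[-2.000, -9.000], [7.000, 1.000]] (det J = 61.000).
Solving J·Δ = −F gives Δ = (-2.197, -0.123).
Then the next iterate is (x, y)₁ = (0.803, 0.377).

(0.803, 0.377)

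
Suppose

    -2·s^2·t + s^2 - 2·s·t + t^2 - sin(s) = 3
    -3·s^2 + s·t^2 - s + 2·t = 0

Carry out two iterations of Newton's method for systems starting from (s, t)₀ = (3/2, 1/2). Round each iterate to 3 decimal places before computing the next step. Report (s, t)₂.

(-0.688, -2.136)

At (3/2, 1/2): F = (-5.24749, -6.875).
Jacobian J = [[-4·s·t + 2·s - 2·t - cos(s), -2·s^2 - 2·s + 2·t], [-6·s + t^2 - 1, 2·s·t + 2]].
At the point, J = [[-1.07074, -6.500], [-9.750, 3.500]] (det J = -67.12258).
Solving J·Δ = −F gives Δ = (-0.939, -0.653).
Then the next iterate is (s, t)₁ = (0.561, -0.153).
Round to (0.561, -0.153) and repeat: F = (-2.92593, -1.79803), J = [[0.92461, -2.05744], [-4.34259, 1.82833]].
Δ = (-1.249, -1.983), so (s, t)₂ = (-0.688, -2.136).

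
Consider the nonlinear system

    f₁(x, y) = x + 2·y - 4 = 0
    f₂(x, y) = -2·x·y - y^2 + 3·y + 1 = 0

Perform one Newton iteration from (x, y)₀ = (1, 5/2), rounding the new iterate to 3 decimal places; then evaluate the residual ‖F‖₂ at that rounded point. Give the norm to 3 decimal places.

0.455

At (1, 5/2): F = (2.000, -2.750).
Jacobian J = [[1, 2], [-2·y, -2·x - 2·y + 3]].
At the point, J = [[1.000, 2.000], [-5.000, -4.000]] (det J = 6.000).
Solving J·Δ = −F gives Δ = (0.417, -1.208).
Then the next iterate is (x, y)₁ = (1.417, 1.292).
Re-evaluating at (1.417, 1.292): F = (0.001, -0.45479), so ‖F‖₂ = 0.455.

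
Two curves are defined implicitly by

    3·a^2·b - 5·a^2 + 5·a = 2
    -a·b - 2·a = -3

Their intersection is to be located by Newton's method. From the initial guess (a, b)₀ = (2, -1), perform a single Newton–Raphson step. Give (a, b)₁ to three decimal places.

At (2, -1): F = (-24.000, 1.000).
Jacobian J = [[6·a·b - 10·a + 5, 3·a^2], [-b - 2, -a]].
At the point, J = [[-27.000, 12.000], [-1.000, -2.000]] (det J = 66.000).
Solving J·Δ = −F gives Δ = (-0.545, 0.773).
Then the next iterate is (a, b)₁ = (1.455, -0.227).

(1.455, -0.227)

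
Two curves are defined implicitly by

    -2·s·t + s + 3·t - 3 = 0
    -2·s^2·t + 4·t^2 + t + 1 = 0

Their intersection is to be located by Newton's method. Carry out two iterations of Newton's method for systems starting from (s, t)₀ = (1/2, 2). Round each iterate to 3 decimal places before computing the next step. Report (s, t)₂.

At (1/2, 2): F = (1.500, 18.000).
Jacobian J = [[-2·t + 1, -2·s + 3], [-4·s·t, -2·s^2 + 8·t + 1]].
At the point, J = [[-3.000, 2.000], [-4.000, 16.500]] (det J = -41.500).
Solving J·Δ = −F gives Δ = (-0.271, -1.157).
Then the next iterate is (s, t)₁ = (0.229, 0.843).
Round to (0.229, 0.843) and repeat: F = (-0.62809, 4.59718), J = [[-0.686, 2.542], [-0.77219, 7.63912]].
Δ = (-5.029, -1.110), so (s, t)₂ = (-4.800, -0.267).

(-4.800, -0.267)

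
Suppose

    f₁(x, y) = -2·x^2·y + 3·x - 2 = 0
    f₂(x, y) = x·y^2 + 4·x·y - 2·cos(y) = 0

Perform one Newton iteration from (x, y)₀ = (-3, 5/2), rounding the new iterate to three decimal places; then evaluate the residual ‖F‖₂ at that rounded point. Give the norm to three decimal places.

At (-3, 5/2): F = (-56.000, -47.14771).
Jacobian J = [[-4·x·y + 3, -2·x^2], [y^2 + 4·y, 2·x·y + 4·x + 2·sin(y)]].
At the point, J = [[33.000, -18.000], [16.250, -25.80306]] (det J = -559.00084).
Solving J·Δ = −F gives Δ = (1.067, -1.155).
Then the next iterate is (x, y)₁ = (-1.933, 1.345).
Re-evaluating at (-1.933, 1.345): F = (-17.85016, -14.34415), so ‖F‖₂ = 22.899.

22.899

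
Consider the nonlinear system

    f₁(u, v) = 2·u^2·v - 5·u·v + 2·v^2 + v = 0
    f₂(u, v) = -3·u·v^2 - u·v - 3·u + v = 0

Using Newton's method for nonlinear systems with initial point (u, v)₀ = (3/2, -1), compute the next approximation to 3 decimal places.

At (3/2, -1): F = (4.000, -8.500).
Jacobian J = [[4·u·v - 5·v, 2·u^2 - 5·u + 4·v + 1], [-3·v^2 - v - 3, -6·u·v - u + 1]].
At the point, J = [[-1.000, -6.000], [-5.000, 8.500]] (det J = -38.500).
Solving J·Δ = −F gives Δ = (-0.442, 0.740).
Then the next iterate is (u, v)₁ = (1.058, -0.260).

(1.058, -0.260)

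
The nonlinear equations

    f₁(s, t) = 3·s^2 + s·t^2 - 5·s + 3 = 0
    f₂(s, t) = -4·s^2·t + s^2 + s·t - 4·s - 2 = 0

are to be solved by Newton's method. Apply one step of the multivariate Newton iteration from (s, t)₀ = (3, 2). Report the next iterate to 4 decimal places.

At (3, 2): F = (27.0000, -71.0000).
Jacobian J = [[6·s + t^2 - 5, 2·s·t], [-8·s·t + 2·s + t - 4, -4·s^2 + s]].
At the point, J = [[17.0000, 12.0000], [-44.0000, -33.0000]] (det J = -33.0000).
Solving J·Δ = −F gives Δ = (-1.1818, -0.5758).
Then the next iterate is (s, t)₁ = (1.8182, 1.4242).

(1.8182, 1.4242)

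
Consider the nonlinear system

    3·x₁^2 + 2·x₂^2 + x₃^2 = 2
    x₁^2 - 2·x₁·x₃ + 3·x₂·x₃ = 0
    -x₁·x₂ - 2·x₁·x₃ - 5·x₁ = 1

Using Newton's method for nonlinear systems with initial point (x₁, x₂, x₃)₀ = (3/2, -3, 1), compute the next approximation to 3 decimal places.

(0.029, -2.249, 0.253)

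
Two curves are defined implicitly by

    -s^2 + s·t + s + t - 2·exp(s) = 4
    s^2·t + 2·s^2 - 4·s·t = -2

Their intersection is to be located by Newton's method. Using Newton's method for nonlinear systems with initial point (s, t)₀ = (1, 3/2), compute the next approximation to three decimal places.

(-0.585, 0.805)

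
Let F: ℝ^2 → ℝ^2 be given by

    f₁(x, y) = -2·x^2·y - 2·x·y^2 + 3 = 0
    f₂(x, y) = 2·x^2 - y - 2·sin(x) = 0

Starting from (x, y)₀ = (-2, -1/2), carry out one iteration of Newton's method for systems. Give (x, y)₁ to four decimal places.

At (-2, -1/2): F = (8.0000, 10.318595).
Jacobian J = [[-4·x·y - 2·y^2, -2·x^2 - 4·x·y], [4·x - 2·cos(x), -1]].
At the point, J = [[-4.5000, -12.0000], [-7.167706, -1.0000]] (det J = -81.512476).
Solving J·Δ = −F gives Δ = (1.4209, 0.1338).
Then the next iterate is (x, y)₁ = (-0.5791, -0.3662).

(-0.5791, -0.3662)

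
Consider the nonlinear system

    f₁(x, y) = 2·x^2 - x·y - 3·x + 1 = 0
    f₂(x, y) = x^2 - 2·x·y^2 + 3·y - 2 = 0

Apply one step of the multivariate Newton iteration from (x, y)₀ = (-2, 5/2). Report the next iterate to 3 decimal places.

At (-2, 5/2): F = (20.000, 34.500).
Jacobian J = [[4·x - y - 3, -x], [2·x - 2·y^2, -4·x·y + 3]].
At the point, J = [[-13.500, 2.000], [-16.500, 23.000]] (det J = -277.500).
Solving J·Δ = −F gives Δ = (1.409, -0.489).
Then the next iterate is (x, y)₁ = (-0.591, 2.011).

(-0.591, 2.011)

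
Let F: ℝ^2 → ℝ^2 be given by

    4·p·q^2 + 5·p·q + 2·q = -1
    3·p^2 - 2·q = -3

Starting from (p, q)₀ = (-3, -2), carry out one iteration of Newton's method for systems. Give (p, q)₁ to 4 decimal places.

(-1.1424, -1.7184)

At (-3, -2): F = (-21.0000, 34.0000).
Jacobian J = [[4·q^2 + 5·q, 8·p·q + 5·p + 2], [6·p, -2]].
At the point, J = [[6.0000, 35.0000], [-18.0000, -2.0000]] (det J = 618.0000).
Solving J·Δ = −F gives Δ = (1.8576, 0.2816).
Then the next iterate is (p, q)₁ = (-1.1424, -1.7184).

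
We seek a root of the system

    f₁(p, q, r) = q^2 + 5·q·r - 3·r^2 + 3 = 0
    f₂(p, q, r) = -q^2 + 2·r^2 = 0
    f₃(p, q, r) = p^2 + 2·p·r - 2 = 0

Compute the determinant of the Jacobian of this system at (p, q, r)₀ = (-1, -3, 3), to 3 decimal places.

J = [[0, 2·q + 5·r, 5·q - 6·r], [0, -2·q, 4·r], [2·p + 2·r, 0, 2·p]].
At the point, J = [[0.000, 9.000, -33.000], [0.000, 6.000, 12.000], [4.000, 0.000, -2.000]].
det J = 1224.000.

1224.000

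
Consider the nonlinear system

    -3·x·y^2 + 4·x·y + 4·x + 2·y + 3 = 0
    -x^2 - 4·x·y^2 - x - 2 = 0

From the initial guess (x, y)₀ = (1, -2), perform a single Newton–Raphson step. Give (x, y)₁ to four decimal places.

At (1, -2): F = (-17.0000, -20.0000).
Jacobian J = [[-3·y^2 + 4·y + 4, -6·x·y + 4·x + 2], [-2·x - 4·y^2 - 1, -8·x·y]].
At the point, J = [[-16.0000, 18.0000], [-19.0000, 16.0000]] (det J = 86.0000).
Solving J·Δ = −F gives Δ = (-1.0233, 0.0349).
Then the next iterate is (x, y)₁ = (-0.0233, -1.9651).

(-0.0233, -1.9651)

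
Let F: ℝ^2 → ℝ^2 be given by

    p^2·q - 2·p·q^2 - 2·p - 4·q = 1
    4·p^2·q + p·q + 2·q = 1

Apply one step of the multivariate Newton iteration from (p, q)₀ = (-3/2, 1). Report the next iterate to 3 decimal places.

(-1.766, -0.203)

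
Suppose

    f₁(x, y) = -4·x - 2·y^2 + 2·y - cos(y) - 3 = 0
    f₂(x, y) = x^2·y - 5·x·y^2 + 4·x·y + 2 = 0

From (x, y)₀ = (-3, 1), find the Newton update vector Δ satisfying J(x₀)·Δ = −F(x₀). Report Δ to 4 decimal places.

(2.1069, 0.0277)

At (-3, 1): F = (8.459698, 14.0000).
Jacobian J = [[-4, -4·y + sin(y) + 2], [2·x·y - 5·y^2 + 4·y, x^2 - 10·x·y + 4·x]].
At the point, J = [[-4.0000, -1.158529], [-7.0000, 27.0000]] (det J = -116.109703).
Solving J·Δ = −F gives Δ = (2.1069, 0.0277).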